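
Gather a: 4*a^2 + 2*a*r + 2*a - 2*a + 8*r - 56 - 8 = 4*a^2 + 2*a*r + 8*r - 64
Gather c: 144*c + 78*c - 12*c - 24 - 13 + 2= 210*c - 35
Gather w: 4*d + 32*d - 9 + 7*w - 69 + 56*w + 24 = 36*d + 63*w - 54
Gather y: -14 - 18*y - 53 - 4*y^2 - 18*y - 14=-4*y^2 - 36*y - 81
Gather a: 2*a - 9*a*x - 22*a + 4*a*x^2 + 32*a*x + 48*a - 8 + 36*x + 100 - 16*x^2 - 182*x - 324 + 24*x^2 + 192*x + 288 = a*(4*x^2 + 23*x + 28) + 8*x^2 + 46*x + 56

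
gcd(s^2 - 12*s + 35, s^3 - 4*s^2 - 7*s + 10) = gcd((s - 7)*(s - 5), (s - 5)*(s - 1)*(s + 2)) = s - 5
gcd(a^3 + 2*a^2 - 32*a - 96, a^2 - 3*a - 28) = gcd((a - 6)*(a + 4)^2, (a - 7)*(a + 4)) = a + 4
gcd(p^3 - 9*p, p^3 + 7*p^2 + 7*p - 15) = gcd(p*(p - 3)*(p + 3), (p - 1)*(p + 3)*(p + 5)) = p + 3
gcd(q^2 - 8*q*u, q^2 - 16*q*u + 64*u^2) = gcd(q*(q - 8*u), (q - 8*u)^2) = q - 8*u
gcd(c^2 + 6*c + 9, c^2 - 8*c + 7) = 1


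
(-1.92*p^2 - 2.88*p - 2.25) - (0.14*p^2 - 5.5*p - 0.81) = -2.06*p^2 + 2.62*p - 1.44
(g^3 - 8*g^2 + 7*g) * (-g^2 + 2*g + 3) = -g^5 + 10*g^4 - 20*g^3 - 10*g^2 + 21*g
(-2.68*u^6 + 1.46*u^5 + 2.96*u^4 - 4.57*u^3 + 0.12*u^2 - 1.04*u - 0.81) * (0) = 0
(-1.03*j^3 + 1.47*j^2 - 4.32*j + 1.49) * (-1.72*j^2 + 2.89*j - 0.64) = 1.7716*j^5 - 5.5051*j^4 + 12.3379*j^3 - 15.9884*j^2 + 7.0709*j - 0.9536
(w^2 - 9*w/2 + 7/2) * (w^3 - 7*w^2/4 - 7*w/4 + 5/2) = w^5 - 25*w^4/4 + 77*w^3/8 + 17*w^2/4 - 139*w/8 + 35/4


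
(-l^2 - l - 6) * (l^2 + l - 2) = -l^4 - 2*l^3 - 5*l^2 - 4*l + 12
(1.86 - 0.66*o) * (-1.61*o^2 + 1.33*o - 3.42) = 1.0626*o^3 - 3.8724*o^2 + 4.731*o - 6.3612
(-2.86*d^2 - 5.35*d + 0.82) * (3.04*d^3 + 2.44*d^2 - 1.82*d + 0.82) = -8.6944*d^5 - 23.2424*d^4 - 5.356*d^3 + 9.3926*d^2 - 5.8794*d + 0.6724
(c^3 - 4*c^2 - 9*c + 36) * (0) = 0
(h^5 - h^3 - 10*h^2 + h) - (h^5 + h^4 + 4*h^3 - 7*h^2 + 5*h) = -h^4 - 5*h^3 - 3*h^2 - 4*h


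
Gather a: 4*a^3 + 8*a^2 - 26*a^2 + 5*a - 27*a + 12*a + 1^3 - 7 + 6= 4*a^3 - 18*a^2 - 10*a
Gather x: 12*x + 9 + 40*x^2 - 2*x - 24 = 40*x^2 + 10*x - 15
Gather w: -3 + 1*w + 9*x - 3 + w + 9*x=2*w + 18*x - 6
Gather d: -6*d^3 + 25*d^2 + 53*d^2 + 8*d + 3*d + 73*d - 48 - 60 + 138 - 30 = -6*d^3 + 78*d^2 + 84*d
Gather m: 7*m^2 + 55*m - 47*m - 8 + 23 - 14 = 7*m^2 + 8*m + 1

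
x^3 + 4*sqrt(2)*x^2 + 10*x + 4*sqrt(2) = (x + sqrt(2))^2*(x + 2*sqrt(2))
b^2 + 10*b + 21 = (b + 3)*(b + 7)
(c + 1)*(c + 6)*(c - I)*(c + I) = c^4 + 7*c^3 + 7*c^2 + 7*c + 6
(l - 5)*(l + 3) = l^2 - 2*l - 15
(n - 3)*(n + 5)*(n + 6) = n^3 + 8*n^2 - 3*n - 90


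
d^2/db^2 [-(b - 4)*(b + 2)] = -2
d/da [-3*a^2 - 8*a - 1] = -6*a - 8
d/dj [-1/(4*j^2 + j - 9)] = (8*j + 1)/(4*j^2 + j - 9)^2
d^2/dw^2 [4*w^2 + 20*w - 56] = 8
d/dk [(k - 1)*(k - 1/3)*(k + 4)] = 3*k^2 + 16*k/3 - 5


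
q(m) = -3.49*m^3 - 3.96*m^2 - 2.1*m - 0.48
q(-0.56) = 0.07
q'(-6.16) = -350.60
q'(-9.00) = -778.89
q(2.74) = -107.76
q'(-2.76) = -60.00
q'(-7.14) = -479.31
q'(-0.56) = -0.95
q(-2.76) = 48.53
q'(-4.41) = -170.79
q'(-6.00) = -331.50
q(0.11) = -0.76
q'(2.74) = -102.41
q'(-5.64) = -290.48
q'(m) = -10.47*m^2 - 7.92*m - 2.1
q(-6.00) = 623.40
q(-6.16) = 677.96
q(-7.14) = 1082.98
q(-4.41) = 231.09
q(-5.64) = 511.53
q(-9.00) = 2241.87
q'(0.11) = -3.10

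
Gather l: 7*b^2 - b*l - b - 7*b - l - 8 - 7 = 7*b^2 - 8*b + l*(-b - 1) - 15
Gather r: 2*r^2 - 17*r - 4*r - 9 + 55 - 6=2*r^2 - 21*r + 40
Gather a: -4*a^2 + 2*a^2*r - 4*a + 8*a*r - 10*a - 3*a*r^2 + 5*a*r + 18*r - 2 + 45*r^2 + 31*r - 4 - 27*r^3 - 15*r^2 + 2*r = a^2*(2*r - 4) + a*(-3*r^2 + 13*r - 14) - 27*r^3 + 30*r^2 + 51*r - 6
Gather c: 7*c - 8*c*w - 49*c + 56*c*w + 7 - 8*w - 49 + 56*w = c*(48*w - 42) + 48*w - 42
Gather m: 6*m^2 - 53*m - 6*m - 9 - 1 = 6*m^2 - 59*m - 10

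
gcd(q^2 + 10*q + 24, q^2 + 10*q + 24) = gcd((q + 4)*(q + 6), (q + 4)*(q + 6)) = q^2 + 10*q + 24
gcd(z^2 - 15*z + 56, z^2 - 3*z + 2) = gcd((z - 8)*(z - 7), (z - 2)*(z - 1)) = 1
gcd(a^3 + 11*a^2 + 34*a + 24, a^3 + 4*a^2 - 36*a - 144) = a^2 + 10*a + 24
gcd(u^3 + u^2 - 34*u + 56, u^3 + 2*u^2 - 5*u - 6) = u - 2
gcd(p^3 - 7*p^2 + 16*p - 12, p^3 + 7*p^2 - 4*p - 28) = p - 2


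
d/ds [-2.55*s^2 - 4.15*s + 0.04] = -5.1*s - 4.15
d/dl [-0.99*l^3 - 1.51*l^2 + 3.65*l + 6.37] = -2.97*l^2 - 3.02*l + 3.65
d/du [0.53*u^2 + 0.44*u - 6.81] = 1.06*u + 0.44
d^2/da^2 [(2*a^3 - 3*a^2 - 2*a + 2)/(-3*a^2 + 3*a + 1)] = 6*(7*a^3 - 15*a^2 + 22*a - 9)/(27*a^6 - 81*a^5 + 54*a^4 + 27*a^3 - 18*a^2 - 9*a - 1)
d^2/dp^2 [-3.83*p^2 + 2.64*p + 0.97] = -7.66000000000000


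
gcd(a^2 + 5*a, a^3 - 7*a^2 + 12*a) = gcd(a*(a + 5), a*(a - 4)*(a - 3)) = a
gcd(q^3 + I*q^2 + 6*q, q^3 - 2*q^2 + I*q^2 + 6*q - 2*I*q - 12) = q^2 + I*q + 6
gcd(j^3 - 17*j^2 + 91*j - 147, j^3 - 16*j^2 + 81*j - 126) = j^2 - 10*j + 21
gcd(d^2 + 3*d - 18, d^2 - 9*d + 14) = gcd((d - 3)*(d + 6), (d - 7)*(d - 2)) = 1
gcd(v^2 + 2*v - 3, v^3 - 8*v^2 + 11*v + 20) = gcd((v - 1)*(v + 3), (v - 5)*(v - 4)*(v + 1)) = 1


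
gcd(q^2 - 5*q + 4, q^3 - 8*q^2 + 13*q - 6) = q - 1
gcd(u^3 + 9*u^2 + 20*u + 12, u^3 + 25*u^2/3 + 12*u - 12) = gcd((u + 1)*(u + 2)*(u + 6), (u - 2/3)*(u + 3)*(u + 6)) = u + 6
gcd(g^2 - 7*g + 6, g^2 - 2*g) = 1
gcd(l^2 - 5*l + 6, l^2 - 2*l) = l - 2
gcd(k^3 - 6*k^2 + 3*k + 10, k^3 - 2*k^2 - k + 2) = k^2 - k - 2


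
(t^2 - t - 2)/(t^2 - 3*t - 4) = (t - 2)/(t - 4)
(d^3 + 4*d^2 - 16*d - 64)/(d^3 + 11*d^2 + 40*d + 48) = (d - 4)/(d + 3)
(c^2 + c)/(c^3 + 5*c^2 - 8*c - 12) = c/(c^2 + 4*c - 12)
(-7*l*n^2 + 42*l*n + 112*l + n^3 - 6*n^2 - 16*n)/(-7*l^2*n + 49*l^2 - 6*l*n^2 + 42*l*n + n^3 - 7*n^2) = (n^2 - 6*n - 16)/(l*n - 7*l + n^2 - 7*n)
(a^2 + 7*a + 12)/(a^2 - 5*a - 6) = (a^2 + 7*a + 12)/(a^2 - 5*a - 6)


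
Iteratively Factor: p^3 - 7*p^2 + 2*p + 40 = (p - 5)*(p^2 - 2*p - 8) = (p - 5)*(p + 2)*(p - 4)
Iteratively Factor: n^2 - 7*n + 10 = (n - 2)*(n - 5)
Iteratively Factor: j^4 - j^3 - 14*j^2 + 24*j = (j + 4)*(j^3 - 5*j^2 + 6*j) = j*(j + 4)*(j^2 - 5*j + 6) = j*(j - 3)*(j + 4)*(j - 2)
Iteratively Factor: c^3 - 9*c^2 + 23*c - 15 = (c - 5)*(c^2 - 4*c + 3) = (c - 5)*(c - 3)*(c - 1)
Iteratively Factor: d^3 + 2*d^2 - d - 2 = (d + 2)*(d^2 - 1) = (d + 1)*(d + 2)*(d - 1)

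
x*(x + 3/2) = x^2 + 3*x/2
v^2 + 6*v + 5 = (v + 1)*(v + 5)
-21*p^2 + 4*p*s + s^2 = (-3*p + s)*(7*p + s)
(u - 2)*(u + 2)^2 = u^3 + 2*u^2 - 4*u - 8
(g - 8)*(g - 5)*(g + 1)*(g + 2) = g^4 - 10*g^3 + 3*g^2 + 94*g + 80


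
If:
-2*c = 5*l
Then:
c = -5*l/2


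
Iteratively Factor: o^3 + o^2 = (o)*(o^2 + o) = o^2*(o + 1)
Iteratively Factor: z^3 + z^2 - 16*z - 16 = (z - 4)*(z^2 + 5*z + 4) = (z - 4)*(z + 4)*(z + 1)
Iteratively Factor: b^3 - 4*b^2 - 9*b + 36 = (b - 3)*(b^2 - b - 12) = (b - 4)*(b - 3)*(b + 3)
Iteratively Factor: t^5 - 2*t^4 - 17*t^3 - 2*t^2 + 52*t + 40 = (t - 5)*(t^4 + 3*t^3 - 2*t^2 - 12*t - 8) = (t - 5)*(t + 2)*(t^3 + t^2 - 4*t - 4) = (t - 5)*(t + 1)*(t + 2)*(t^2 - 4) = (t - 5)*(t - 2)*(t + 1)*(t + 2)*(t + 2)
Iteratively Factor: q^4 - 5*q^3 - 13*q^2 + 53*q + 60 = (q - 4)*(q^3 - q^2 - 17*q - 15) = (q - 4)*(q + 3)*(q^2 - 4*q - 5) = (q - 5)*(q - 4)*(q + 3)*(q + 1)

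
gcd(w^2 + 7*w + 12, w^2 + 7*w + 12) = w^2 + 7*w + 12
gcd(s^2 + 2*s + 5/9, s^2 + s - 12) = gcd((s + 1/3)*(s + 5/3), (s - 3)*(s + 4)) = 1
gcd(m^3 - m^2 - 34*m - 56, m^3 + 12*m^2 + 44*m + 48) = m^2 + 6*m + 8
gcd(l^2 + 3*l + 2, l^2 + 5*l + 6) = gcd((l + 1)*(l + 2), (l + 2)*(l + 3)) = l + 2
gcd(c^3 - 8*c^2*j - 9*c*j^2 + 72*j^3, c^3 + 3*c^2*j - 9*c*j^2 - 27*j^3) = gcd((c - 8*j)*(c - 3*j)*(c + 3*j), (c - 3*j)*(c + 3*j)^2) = c^2 - 9*j^2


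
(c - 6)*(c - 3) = c^2 - 9*c + 18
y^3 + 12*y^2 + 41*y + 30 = (y + 1)*(y + 5)*(y + 6)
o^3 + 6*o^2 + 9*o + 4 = (o + 1)^2*(o + 4)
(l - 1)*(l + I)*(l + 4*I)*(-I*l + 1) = -I*l^4 + 6*l^3 + I*l^3 - 6*l^2 + 9*I*l^2 - 4*l - 9*I*l + 4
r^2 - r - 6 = (r - 3)*(r + 2)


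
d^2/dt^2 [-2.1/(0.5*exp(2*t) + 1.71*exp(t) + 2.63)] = (-2.1*(1.0*exp(t) + 1.71)*(2.0*exp(t) + 3.42)*exp(t) + (4.2*exp(t) + 3.591)*(0.5*exp(2*t) + 1.71*exp(t) + 2.63))*exp(t)/(0.5*exp(2*t) + 1.71*exp(t) + 2.63)^3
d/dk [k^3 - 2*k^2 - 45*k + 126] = 3*k^2 - 4*k - 45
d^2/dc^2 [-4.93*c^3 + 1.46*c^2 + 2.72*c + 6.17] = 2.92 - 29.58*c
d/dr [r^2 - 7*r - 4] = 2*r - 7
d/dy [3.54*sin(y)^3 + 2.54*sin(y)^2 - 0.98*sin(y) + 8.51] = (10.62*sin(y)^2 + 5.08*sin(y) - 0.98)*cos(y)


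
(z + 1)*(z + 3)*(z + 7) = z^3 + 11*z^2 + 31*z + 21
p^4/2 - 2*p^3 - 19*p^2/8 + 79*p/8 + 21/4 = (p/2 + 1)*(p - 7/2)*(p - 3)*(p + 1/2)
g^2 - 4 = (g - 2)*(g + 2)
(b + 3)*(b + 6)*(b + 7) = b^3 + 16*b^2 + 81*b + 126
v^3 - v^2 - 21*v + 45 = (v - 3)^2*(v + 5)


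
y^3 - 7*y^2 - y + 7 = (y - 7)*(y - 1)*(y + 1)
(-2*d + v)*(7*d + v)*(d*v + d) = -14*d^3*v - 14*d^3 + 5*d^2*v^2 + 5*d^2*v + d*v^3 + d*v^2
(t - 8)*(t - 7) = t^2 - 15*t + 56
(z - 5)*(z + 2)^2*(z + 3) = z^4 + 2*z^3 - 19*z^2 - 68*z - 60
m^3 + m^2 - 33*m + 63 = (m - 3)^2*(m + 7)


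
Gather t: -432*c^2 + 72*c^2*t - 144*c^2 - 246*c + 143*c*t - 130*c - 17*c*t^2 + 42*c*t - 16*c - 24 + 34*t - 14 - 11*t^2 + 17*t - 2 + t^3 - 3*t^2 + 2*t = -576*c^2 - 392*c + t^3 + t^2*(-17*c - 14) + t*(72*c^2 + 185*c + 53) - 40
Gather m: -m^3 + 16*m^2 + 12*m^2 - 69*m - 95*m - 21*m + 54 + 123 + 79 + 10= -m^3 + 28*m^2 - 185*m + 266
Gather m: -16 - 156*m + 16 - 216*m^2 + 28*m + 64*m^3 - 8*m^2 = 64*m^3 - 224*m^2 - 128*m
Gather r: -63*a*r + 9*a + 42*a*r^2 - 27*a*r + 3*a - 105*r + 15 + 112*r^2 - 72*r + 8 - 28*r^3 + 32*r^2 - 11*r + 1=12*a - 28*r^3 + r^2*(42*a + 144) + r*(-90*a - 188) + 24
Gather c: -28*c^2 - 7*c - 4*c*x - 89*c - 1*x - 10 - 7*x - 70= -28*c^2 + c*(-4*x - 96) - 8*x - 80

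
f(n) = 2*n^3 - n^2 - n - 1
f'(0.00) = -1.00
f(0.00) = -1.00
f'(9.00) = 467.00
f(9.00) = 1367.00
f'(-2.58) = 44.10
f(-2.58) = -39.42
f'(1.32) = 6.81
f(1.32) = 0.54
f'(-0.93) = 6.05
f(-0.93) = -2.54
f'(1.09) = 3.95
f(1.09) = -0.69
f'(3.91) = 82.91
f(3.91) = 99.35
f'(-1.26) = 11.05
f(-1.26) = -5.33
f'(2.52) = 32.06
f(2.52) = 22.14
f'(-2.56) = 43.44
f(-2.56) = -38.55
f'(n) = 6*n^2 - 2*n - 1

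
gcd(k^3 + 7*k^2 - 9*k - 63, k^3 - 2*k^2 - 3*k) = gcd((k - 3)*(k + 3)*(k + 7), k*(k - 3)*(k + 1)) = k - 3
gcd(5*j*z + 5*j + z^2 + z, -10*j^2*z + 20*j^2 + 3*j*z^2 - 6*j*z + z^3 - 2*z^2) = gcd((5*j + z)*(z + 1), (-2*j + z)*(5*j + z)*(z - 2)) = 5*j + z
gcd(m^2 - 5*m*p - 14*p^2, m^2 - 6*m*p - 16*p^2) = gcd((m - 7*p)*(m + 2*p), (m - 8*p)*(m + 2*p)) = m + 2*p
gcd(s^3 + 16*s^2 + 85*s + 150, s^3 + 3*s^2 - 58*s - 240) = s^2 + 11*s + 30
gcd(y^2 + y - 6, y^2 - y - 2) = y - 2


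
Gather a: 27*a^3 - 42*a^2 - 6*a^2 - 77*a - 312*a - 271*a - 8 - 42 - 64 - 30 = 27*a^3 - 48*a^2 - 660*a - 144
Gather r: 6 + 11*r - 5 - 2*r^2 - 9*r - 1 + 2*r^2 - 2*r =0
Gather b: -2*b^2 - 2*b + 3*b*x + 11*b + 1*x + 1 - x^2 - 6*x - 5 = -2*b^2 + b*(3*x + 9) - x^2 - 5*x - 4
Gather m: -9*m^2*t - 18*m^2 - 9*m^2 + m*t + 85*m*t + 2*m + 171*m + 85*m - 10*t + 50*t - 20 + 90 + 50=m^2*(-9*t - 27) + m*(86*t + 258) + 40*t + 120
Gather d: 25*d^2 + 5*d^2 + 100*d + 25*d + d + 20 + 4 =30*d^2 + 126*d + 24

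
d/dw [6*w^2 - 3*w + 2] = 12*w - 3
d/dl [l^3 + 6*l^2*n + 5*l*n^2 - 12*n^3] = 3*l^2 + 12*l*n + 5*n^2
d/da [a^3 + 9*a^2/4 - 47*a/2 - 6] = 3*a^2 + 9*a/2 - 47/2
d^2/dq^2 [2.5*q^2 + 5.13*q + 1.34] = 5.00000000000000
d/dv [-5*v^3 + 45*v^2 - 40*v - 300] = -15*v^2 + 90*v - 40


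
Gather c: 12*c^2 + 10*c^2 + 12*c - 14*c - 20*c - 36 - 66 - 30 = 22*c^2 - 22*c - 132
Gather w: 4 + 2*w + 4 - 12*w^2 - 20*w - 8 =-12*w^2 - 18*w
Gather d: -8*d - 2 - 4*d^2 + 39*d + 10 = -4*d^2 + 31*d + 8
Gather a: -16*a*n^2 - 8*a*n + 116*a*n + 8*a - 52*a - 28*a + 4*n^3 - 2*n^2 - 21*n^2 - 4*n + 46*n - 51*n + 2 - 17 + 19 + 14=a*(-16*n^2 + 108*n - 72) + 4*n^3 - 23*n^2 - 9*n + 18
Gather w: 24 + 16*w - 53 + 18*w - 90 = 34*w - 119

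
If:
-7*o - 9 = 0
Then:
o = -9/7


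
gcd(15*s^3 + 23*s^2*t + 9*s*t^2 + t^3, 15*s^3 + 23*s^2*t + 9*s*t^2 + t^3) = 15*s^3 + 23*s^2*t + 9*s*t^2 + t^3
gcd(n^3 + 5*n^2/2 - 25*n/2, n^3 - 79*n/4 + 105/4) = n + 5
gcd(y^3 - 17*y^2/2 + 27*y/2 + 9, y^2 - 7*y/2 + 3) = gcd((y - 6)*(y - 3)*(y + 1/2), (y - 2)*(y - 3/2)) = 1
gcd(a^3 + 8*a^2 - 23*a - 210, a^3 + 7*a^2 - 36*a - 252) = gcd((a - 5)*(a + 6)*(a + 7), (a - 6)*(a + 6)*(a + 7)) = a^2 + 13*a + 42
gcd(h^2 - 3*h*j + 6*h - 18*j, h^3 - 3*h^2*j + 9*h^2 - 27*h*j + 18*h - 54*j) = h^2 - 3*h*j + 6*h - 18*j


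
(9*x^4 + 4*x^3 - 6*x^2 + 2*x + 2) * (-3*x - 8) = -27*x^5 - 84*x^4 - 14*x^3 + 42*x^2 - 22*x - 16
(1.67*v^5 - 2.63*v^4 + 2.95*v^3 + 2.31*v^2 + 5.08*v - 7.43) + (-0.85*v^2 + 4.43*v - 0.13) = 1.67*v^5 - 2.63*v^4 + 2.95*v^3 + 1.46*v^2 + 9.51*v - 7.56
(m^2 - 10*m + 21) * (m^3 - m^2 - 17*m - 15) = m^5 - 11*m^4 + 14*m^3 + 134*m^2 - 207*m - 315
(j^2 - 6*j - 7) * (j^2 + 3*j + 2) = j^4 - 3*j^3 - 23*j^2 - 33*j - 14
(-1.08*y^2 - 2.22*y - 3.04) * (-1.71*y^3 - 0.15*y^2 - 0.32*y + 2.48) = 1.8468*y^5 + 3.9582*y^4 + 5.877*y^3 - 1.512*y^2 - 4.5328*y - 7.5392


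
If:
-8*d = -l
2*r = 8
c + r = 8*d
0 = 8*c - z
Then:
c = z/8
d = z/64 + 1/2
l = z/8 + 4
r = 4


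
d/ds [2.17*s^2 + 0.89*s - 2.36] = 4.34*s + 0.89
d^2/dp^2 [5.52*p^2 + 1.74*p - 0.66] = 11.0400000000000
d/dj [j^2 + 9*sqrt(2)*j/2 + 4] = 2*j + 9*sqrt(2)/2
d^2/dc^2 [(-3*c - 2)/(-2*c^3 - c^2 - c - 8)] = 2*((3*c + 2)*(6*c^2 + 2*c + 1)^2 - (18*c^2 + 6*c + (3*c + 2)*(6*c + 1) + 3)*(2*c^3 + c^2 + c + 8))/(2*c^3 + c^2 + c + 8)^3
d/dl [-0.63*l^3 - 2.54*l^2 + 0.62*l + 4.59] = -1.89*l^2 - 5.08*l + 0.62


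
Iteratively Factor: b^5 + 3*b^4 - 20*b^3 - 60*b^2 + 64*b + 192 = (b + 2)*(b^4 + b^3 - 22*b^2 - 16*b + 96) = (b - 2)*(b + 2)*(b^3 + 3*b^2 - 16*b - 48) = (b - 2)*(b + 2)*(b + 4)*(b^2 - b - 12) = (b - 4)*(b - 2)*(b + 2)*(b + 4)*(b + 3)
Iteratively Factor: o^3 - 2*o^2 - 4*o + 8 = (o + 2)*(o^2 - 4*o + 4) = (o - 2)*(o + 2)*(o - 2)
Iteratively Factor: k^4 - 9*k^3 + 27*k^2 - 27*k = (k)*(k^3 - 9*k^2 + 27*k - 27) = k*(k - 3)*(k^2 - 6*k + 9) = k*(k - 3)^2*(k - 3)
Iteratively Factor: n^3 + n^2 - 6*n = (n + 3)*(n^2 - 2*n) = (n - 2)*(n + 3)*(n)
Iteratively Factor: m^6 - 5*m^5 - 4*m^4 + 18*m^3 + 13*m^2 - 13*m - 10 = (m - 1)*(m^5 - 4*m^4 - 8*m^3 + 10*m^2 + 23*m + 10) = (m - 1)*(m + 1)*(m^4 - 5*m^3 - 3*m^2 + 13*m + 10) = (m - 1)*(m + 1)^2*(m^3 - 6*m^2 + 3*m + 10) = (m - 1)*(m + 1)^3*(m^2 - 7*m + 10) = (m - 5)*(m - 1)*(m + 1)^3*(m - 2)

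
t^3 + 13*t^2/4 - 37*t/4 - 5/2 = (t - 2)*(t + 1/4)*(t + 5)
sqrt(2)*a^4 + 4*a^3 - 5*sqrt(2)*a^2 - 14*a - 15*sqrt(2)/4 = (a - 3*sqrt(2)/2)*(a + sqrt(2)/2)*(a + 5*sqrt(2)/2)*(sqrt(2)*a + 1)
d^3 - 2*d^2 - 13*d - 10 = (d - 5)*(d + 1)*(d + 2)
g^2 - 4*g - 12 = (g - 6)*(g + 2)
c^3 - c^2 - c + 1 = (c - 1)^2*(c + 1)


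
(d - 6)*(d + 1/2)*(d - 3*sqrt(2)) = d^3 - 11*d^2/2 - 3*sqrt(2)*d^2 - 3*d + 33*sqrt(2)*d/2 + 9*sqrt(2)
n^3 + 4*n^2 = n^2*(n + 4)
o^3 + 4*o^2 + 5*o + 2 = (o + 1)^2*(o + 2)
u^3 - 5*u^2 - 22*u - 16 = (u - 8)*(u + 1)*(u + 2)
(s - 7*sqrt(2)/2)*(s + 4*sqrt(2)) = s^2 + sqrt(2)*s/2 - 28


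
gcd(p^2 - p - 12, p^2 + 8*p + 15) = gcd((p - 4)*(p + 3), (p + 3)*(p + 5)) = p + 3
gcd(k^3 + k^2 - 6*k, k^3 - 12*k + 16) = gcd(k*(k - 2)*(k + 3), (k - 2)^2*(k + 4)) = k - 2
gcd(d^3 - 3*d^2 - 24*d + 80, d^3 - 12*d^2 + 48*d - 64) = d^2 - 8*d + 16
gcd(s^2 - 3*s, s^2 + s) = s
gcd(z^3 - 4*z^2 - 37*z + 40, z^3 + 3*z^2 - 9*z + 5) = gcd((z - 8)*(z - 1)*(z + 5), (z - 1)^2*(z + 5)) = z^2 + 4*z - 5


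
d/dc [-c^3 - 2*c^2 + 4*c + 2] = -3*c^2 - 4*c + 4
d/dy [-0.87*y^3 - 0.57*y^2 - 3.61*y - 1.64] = -2.61*y^2 - 1.14*y - 3.61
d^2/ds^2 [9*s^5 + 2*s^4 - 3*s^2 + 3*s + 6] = 180*s^3 + 24*s^2 - 6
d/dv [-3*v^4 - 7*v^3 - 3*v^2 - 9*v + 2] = -12*v^3 - 21*v^2 - 6*v - 9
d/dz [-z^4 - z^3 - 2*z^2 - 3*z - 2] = -4*z^3 - 3*z^2 - 4*z - 3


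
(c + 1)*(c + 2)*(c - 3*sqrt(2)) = c^3 - 3*sqrt(2)*c^2 + 3*c^2 - 9*sqrt(2)*c + 2*c - 6*sqrt(2)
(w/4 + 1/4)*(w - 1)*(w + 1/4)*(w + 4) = w^4/4 + 17*w^3/16 - 17*w/16 - 1/4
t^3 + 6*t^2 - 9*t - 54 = (t - 3)*(t + 3)*(t + 6)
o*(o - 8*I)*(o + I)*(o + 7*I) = o^4 + 57*o^2 + 56*I*o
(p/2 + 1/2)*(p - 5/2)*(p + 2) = p^3/2 + p^2/4 - 11*p/4 - 5/2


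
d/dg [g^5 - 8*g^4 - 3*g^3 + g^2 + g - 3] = 5*g^4 - 32*g^3 - 9*g^2 + 2*g + 1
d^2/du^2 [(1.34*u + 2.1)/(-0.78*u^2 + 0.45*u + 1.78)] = ((1.34*u + 2.1)*(1.56*u - 0.45)*(3.12*u - 0.9) + (6.2712*u + 2.07)*(-0.78*u^2 + 0.45*u + 1.78))/(-0.78*u^2 + 0.45*u + 1.78)^3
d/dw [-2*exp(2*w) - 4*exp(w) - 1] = -4*(exp(w) + 1)*exp(w)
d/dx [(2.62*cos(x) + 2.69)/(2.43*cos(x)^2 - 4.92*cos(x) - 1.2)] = (6.3666*cos(x)^2 + 13.0734*cos(x) - 10.0908)*sin(x)/(5.9049*cos(x)^4 - 23.9112*cos(x)^3 + 18.3744*cos(x)^2 + 11.808*cos(x) + 1.44)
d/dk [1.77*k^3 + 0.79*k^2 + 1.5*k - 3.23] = 5.31*k^2 + 1.58*k + 1.5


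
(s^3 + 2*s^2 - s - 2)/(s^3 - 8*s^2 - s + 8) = (s + 2)/(s - 8)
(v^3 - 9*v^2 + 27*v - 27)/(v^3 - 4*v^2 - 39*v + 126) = (v^2 - 6*v + 9)/(v^2 - v - 42)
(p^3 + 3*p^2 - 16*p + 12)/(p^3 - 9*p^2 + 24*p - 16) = (p^2 + 4*p - 12)/(p^2 - 8*p + 16)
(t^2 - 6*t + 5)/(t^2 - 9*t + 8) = (t - 5)/(t - 8)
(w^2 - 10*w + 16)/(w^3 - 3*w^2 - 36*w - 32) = (w - 2)/(w^2 + 5*w + 4)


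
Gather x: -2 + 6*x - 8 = 6*x - 10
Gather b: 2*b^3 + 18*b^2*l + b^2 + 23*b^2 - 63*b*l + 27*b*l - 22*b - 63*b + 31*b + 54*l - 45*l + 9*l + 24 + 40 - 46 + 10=2*b^3 + b^2*(18*l + 24) + b*(-36*l - 54) + 18*l + 28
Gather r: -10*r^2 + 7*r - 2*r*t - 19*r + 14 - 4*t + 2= -10*r^2 + r*(-2*t - 12) - 4*t + 16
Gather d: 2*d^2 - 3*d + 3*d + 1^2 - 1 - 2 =2*d^2 - 2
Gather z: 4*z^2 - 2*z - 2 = 4*z^2 - 2*z - 2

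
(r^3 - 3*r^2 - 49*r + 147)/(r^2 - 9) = (r^2 - 49)/(r + 3)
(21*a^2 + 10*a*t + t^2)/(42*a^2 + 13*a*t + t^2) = (3*a + t)/(6*a + t)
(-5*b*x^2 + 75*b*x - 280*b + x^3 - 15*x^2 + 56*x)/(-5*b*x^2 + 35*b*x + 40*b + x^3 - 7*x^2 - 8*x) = (x - 7)/(x + 1)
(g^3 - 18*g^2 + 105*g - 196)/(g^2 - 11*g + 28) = g - 7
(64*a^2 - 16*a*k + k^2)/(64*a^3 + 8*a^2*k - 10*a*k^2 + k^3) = (8*a - k)/(8*a^2 + 2*a*k - k^2)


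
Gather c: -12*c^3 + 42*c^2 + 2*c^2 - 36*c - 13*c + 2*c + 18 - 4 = -12*c^3 + 44*c^2 - 47*c + 14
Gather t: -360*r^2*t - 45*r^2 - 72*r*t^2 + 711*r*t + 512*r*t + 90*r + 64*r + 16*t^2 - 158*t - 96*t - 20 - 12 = -45*r^2 + 154*r + t^2*(16 - 72*r) + t*(-360*r^2 + 1223*r - 254) - 32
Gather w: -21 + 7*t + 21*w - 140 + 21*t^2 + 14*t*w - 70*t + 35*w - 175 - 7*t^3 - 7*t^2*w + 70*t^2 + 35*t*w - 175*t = -7*t^3 + 91*t^2 - 238*t + w*(-7*t^2 + 49*t + 56) - 336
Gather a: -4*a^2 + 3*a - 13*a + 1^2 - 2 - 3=-4*a^2 - 10*a - 4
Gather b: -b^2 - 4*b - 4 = -b^2 - 4*b - 4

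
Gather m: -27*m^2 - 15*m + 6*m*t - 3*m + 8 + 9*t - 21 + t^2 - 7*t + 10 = -27*m^2 + m*(6*t - 18) + t^2 + 2*t - 3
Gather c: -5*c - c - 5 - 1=-6*c - 6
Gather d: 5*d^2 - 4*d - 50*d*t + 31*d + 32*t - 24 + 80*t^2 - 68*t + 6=5*d^2 + d*(27 - 50*t) + 80*t^2 - 36*t - 18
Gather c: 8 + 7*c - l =7*c - l + 8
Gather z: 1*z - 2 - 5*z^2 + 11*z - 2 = -5*z^2 + 12*z - 4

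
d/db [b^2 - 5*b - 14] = 2*b - 5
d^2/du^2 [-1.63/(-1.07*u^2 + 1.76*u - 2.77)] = (-3.732374*u^2 + 6.139232*u + 1.63*(2.14*u - 1.76)*(4.28*u - 3.52) - 9.662314)/(1.07*u^2 - 1.76*u + 2.77)^3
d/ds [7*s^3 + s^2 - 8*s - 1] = 21*s^2 + 2*s - 8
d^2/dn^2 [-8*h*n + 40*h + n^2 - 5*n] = 2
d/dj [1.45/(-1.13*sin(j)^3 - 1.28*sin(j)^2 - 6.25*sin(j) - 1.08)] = (4.9155*sin(j)^2 + 3.712*sin(j) + 9.0625)*cos(j)/(1.13*sin(j)^3 + 1.28*sin(j)^2 + 6.25*sin(j) + 1.08)^2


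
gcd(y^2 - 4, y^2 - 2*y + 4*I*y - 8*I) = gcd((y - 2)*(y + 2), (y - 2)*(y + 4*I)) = y - 2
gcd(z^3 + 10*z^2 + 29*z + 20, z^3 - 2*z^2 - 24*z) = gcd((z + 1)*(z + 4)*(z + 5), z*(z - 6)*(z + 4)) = z + 4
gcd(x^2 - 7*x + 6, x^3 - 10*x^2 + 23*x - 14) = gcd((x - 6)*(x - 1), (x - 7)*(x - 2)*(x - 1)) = x - 1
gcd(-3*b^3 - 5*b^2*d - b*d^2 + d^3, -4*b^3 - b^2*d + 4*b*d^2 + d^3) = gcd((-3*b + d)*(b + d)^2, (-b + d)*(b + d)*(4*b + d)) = b + d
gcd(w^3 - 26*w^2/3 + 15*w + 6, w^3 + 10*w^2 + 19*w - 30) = 1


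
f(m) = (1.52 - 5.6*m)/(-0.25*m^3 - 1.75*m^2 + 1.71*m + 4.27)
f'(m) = (1.52 - 5.6*m)*(0.75*m^2 + 3.5*m - 1.71)/(-0.25*m^3 - 1.75*m^2 + 1.71*m + 4.27)^2 - 5.6/(-0.25*m^3 - 1.75*m^2 + 1.71*m + 4.27)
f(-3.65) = -1.67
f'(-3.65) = -0.15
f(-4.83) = -1.72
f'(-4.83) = 0.22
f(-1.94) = -3.25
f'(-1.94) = -3.38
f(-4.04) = -1.64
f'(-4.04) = -0.02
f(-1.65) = -4.91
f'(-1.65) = -9.63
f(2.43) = 2.20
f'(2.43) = -3.47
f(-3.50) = -1.70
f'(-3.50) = -0.20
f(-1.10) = 12.71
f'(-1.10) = -107.13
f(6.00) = 0.31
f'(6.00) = -0.09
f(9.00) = 0.16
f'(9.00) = -0.03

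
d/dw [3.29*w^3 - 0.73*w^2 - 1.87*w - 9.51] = 9.87*w^2 - 1.46*w - 1.87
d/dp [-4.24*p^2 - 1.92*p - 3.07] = -8.48*p - 1.92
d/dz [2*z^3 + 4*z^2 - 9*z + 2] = 6*z^2 + 8*z - 9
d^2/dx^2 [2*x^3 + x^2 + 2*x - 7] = 12*x + 2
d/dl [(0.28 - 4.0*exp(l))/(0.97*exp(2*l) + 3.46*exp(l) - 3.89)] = (3.88*exp(2*l) - 0.543200000000001*exp(l) + 14.5912)*exp(l)/(0.9409*exp(4*l) + 6.7124*exp(3*l) + 4.425*exp(2*l) - 26.9188*exp(l) + 15.1321)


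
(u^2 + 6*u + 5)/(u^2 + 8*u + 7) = (u + 5)/(u + 7)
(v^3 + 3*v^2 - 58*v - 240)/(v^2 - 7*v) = (v^3 + 3*v^2 - 58*v - 240)/(v*(v - 7))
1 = 1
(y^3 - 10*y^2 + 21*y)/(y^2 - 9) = y*(y - 7)/(y + 3)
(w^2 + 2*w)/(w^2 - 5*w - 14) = w/(w - 7)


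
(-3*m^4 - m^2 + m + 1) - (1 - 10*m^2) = -3*m^4 + 9*m^2 + m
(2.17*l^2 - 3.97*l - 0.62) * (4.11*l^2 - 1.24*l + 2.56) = 8.9187*l^4 - 19.0075*l^3 + 7.9298*l^2 - 9.3944*l - 1.5872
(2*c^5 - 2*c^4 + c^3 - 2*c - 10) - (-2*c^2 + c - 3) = 2*c^5 - 2*c^4 + c^3 + 2*c^2 - 3*c - 7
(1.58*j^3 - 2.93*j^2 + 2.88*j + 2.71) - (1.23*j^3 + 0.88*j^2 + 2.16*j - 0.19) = 0.35*j^3 - 3.81*j^2 + 0.72*j + 2.9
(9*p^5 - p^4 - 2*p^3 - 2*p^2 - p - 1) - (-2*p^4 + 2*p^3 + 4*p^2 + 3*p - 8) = 9*p^5 + p^4 - 4*p^3 - 6*p^2 - 4*p + 7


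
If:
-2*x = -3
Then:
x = 3/2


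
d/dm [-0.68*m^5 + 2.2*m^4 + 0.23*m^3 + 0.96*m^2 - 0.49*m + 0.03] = -3.4*m^4 + 8.8*m^3 + 0.69*m^2 + 1.92*m - 0.49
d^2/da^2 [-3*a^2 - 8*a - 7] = -6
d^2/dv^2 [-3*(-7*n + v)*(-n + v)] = -6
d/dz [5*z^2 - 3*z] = 10*z - 3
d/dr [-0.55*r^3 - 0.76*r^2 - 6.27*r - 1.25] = -1.65*r^2 - 1.52*r - 6.27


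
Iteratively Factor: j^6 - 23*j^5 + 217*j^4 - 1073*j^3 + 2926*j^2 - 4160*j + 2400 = (j - 5)*(j^5 - 18*j^4 + 127*j^3 - 438*j^2 + 736*j - 480) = (j - 5)*(j - 2)*(j^4 - 16*j^3 + 95*j^2 - 248*j + 240) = (j - 5)^2*(j - 2)*(j^3 - 11*j^2 + 40*j - 48) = (j - 5)^2*(j - 4)*(j - 2)*(j^2 - 7*j + 12) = (j - 5)^2*(j - 4)^2*(j - 2)*(j - 3)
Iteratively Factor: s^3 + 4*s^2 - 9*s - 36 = (s + 4)*(s^2 - 9) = (s + 3)*(s + 4)*(s - 3)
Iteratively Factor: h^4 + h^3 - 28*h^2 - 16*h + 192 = (h - 4)*(h^3 + 5*h^2 - 8*h - 48) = (h - 4)*(h + 4)*(h^2 + h - 12) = (h - 4)*(h + 4)^2*(h - 3)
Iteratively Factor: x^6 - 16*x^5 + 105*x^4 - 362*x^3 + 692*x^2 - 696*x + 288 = (x - 2)*(x^5 - 14*x^4 + 77*x^3 - 208*x^2 + 276*x - 144) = (x - 3)*(x - 2)*(x^4 - 11*x^3 + 44*x^2 - 76*x + 48) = (x - 4)*(x - 3)*(x - 2)*(x^3 - 7*x^2 + 16*x - 12) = (x - 4)*(x - 3)*(x - 2)^2*(x^2 - 5*x + 6) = (x - 4)*(x - 3)*(x - 2)^3*(x - 3)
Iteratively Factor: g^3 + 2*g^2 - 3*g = (g + 3)*(g^2 - g) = g*(g + 3)*(g - 1)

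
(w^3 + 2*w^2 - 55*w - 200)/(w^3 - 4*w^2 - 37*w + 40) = (w + 5)/(w - 1)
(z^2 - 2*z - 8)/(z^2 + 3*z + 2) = (z - 4)/(z + 1)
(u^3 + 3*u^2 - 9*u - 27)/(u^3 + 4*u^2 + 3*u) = (u^2 - 9)/(u*(u + 1))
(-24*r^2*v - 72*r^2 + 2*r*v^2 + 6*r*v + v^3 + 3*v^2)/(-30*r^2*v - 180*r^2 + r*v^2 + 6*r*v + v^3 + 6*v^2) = (4*r*v + 12*r - v^2 - 3*v)/(5*r*v + 30*r - v^2 - 6*v)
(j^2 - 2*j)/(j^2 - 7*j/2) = 2*(j - 2)/(2*j - 7)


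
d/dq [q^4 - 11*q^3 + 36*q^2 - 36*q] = 4*q^3 - 33*q^2 + 72*q - 36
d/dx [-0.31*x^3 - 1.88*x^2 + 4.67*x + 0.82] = -0.93*x^2 - 3.76*x + 4.67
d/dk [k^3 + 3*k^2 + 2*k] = 3*k^2 + 6*k + 2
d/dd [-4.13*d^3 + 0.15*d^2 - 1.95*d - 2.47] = -12.39*d^2 + 0.3*d - 1.95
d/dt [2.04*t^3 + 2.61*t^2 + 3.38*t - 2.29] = 6.12*t^2 + 5.22*t + 3.38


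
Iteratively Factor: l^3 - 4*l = (l - 2)*(l^2 + 2*l) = l*(l - 2)*(l + 2)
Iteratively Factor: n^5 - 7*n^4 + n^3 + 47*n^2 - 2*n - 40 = (n - 4)*(n^4 - 3*n^3 - 11*n^2 + 3*n + 10) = (n - 4)*(n - 1)*(n^3 - 2*n^2 - 13*n - 10) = (n - 4)*(n - 1)*(n + 1)*(n^2 - 3*n - 10) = (n - 5)*(n - 4)*(n - 1)*(n + 1)*(n + 2)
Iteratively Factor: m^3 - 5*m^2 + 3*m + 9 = (m - 3)*(m^2 - 2*m - 3) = (m - 3)^2*(m + 1)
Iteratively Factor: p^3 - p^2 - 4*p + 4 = (p + 2)*(p^2 - 3*p + 2) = (p - 2)*(p + 2)*(p - 1)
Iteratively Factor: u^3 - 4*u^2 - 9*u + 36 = (u - 3)*(u^2 - u - 12) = (u - 4)*(u - 3)*(u + 3)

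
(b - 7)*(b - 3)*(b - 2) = b^3 - 12*b^2 + 41*b - 42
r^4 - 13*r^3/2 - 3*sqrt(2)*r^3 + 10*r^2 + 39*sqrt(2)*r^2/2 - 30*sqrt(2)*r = r*(r - 4)*(r - 5/2)*(r - 3*sqrt(2))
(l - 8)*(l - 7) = l^2 - 15*l + 56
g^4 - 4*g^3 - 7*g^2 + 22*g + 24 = (g - 4)*(g - 3)*(g + 1)*(g + 2)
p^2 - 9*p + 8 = (p - 8)*(p - 1)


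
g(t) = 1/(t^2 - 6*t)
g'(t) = (6 - 2*t)/(t^2 - 6*t)^2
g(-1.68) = 0.08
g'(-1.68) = 0.06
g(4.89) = -0.18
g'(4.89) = -0.13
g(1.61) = -0.14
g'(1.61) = 0.06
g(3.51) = -0.11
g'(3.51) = -0.01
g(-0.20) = 0.81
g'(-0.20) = 4.16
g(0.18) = -0.95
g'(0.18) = 5.14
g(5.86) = -1.22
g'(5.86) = -8.50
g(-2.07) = 0.06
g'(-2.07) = 0.04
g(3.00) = -0.11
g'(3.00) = 0.00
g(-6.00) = 0.01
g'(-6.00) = 0.00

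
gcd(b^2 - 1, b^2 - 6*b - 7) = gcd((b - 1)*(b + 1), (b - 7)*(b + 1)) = b + 1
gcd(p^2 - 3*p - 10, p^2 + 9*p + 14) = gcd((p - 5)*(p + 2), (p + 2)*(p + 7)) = p + 2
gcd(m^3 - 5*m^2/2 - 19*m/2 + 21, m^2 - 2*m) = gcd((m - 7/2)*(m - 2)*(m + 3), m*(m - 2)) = m - 2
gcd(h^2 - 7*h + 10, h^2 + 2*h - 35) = h - 5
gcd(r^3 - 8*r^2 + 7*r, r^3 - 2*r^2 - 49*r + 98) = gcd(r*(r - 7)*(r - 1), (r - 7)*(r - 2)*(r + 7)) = r - 7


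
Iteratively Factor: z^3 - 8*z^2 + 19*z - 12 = (z - 4)*(z^2 - 4*z + 3) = (z - 4)*(z - 1)*(z - 3)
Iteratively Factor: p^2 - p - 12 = (p - 4)*(p + 3)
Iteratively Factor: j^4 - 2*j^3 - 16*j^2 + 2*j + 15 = (j + 1)*(j^3 - 3*j^2 - 13*j + 15) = (j + 1)*(j + 3)*(j^2 - 6*j + 5) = (j - 5)*(j + 1)*(j + 3)*(j - 1)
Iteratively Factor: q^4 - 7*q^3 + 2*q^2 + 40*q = (q)*(q^3 - 7*q^2 + 2*q + 40) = q*(q + 2)*(q^2 - 9*q + 20) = q*(q - 4)*(q + 2)*(q - 5)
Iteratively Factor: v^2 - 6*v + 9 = (v - 3)*(v - 3)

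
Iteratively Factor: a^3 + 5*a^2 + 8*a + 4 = (a + 2)*(a^2 + 3*a + 2) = (a + 1)*(a + 2)*(a + 2)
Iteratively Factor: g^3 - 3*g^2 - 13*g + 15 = (g - 5)*(g^2 + 2*g - 3) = (g - 5)*(g + 3)*(g - 1)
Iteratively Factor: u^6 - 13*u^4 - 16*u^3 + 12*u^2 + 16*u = (u + 2)*(u^5 - 2*u^4 - 9*u^3 + 2*u^2 + 8*u) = u*(u + 2)*(u^4 - 2*u^3 - 9*u^2 + 2*u + 8) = u*(u - 1)*(u + 2)*(u^3 - u^2 - 10*u - 8) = u*(u - 1)*(u + 2)^2*(u^2 - 3*u - 4) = u*(u - 1)*(u + 1)*(u + 2)^2*(u - 4)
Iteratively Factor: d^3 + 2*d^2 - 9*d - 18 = (d + 2)*(d^2 - 9) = (d - 3)*(d + 2)*(d + 3)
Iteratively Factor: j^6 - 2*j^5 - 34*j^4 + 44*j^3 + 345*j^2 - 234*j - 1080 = (j - 5)*(j^5 + 3*j^4 - 19*j^3 - 51*j^2 + 90*j + 216) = (j - 5)*(j - 3)*(j^4 + 6*j^3 - j^2 - 54*j - 72) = (j - 5)*(j - 3)^2*(j^3 + 9*j^2 + 26*j + 24) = (j - 5)*(j - 3)^2*(j + 2)*(j^2 + 7*j + 12) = (j - 5)*(j - 3)^2*(j + 2)*(j + 3)*(j + 4)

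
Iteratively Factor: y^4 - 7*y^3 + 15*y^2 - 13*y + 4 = (y - 4)*(y^3 - 3*y^2 + 3*y - 1) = (y - 4)*(y - 1)*(y^2 - 2*y + 1) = (y - 4)*(y - 1)^2*(y - 1)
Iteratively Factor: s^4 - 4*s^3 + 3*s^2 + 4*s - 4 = (s + 1)*(s^3 - 5*s^2 + 8*s - 4) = (s - 2)*(s + 1)*(s^2 - 3*s + 2) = (s - 2)^2*(s + 1)*(s - 1)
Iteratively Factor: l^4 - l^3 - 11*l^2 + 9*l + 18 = (l + 3)*(l^3 - 4*l^2 + l + 6) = (l - 3)*(l + 3)*(l^2 - l - 2) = (l - 3)*(l + 1)*(l + 3)*(l - 2)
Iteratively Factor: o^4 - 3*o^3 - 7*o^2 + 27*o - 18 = (o - 1)*(o^3 - 2*o^2 - 9*o + 18) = (o - 1)*(o + 3)*(o^2 - 5*o + 6) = (o - 2)*(o - 1)*(o + 3)*(o - 3)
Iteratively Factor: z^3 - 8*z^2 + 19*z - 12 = (z - 1)*(z^2 - 7*z + 12) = (z - 3)*(z - 1)*(z - 4)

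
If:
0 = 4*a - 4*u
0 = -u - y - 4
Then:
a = -y - 4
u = -y - 4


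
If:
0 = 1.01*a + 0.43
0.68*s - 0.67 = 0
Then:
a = -0.43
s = 0.99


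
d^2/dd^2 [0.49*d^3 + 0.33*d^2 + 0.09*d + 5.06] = 2.94*d + 0.66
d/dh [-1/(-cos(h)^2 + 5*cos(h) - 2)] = (2*cos(h) - 5)*sin(h)/(cos(h)^2 - 5*cos(h) + 2)^2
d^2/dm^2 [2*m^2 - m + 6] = 4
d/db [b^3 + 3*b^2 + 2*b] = 3*b^2 + 6*b + 2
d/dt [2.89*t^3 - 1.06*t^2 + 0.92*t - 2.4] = 8.67*t^2 - 2.12*t + 0.92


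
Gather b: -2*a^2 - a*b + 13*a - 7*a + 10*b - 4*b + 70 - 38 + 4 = -2*a^2 + 6*a + b*(6 - a) + 36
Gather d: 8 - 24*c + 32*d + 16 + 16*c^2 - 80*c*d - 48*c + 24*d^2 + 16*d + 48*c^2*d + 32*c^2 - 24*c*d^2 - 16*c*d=48*c^2 - 72*c + d^2*(24 - 24*c) + d*(48*c^2 - 96*c + 48) + 24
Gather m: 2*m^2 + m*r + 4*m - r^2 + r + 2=2*m^2 + m*(r + 4) - r^2 + r + 2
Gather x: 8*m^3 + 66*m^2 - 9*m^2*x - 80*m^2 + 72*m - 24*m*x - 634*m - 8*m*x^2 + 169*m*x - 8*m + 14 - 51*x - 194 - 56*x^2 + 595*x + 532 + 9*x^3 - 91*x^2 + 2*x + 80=8*m^3 - 14*m^2 - 570*m + 9*x^3 + x^2*(-8*m - 147) + x*(-9*m^2 + 145*m + 546) + 432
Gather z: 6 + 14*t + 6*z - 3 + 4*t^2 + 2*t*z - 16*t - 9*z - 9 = 4*t^2 - 2*t + z*(2*t - 3) - 6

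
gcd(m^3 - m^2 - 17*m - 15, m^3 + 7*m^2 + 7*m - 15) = m + 3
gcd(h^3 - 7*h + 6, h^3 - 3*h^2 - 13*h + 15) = h^2 + 2*h - 3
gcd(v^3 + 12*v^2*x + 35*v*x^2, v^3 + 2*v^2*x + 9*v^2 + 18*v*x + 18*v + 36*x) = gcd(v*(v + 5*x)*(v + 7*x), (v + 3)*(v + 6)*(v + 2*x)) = 1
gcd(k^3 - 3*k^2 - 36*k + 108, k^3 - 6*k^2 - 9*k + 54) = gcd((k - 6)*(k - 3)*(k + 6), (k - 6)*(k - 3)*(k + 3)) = k^2 - 9*k + 18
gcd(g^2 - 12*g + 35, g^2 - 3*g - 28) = g - 7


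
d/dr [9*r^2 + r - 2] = 18*r + 1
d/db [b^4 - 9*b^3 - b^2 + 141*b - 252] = 4*b^3 - 27*b^2 - 2*b + 141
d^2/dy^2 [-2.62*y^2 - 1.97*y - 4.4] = -5.24000000000000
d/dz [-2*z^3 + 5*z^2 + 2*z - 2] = -6*z^2 + 10*z + 2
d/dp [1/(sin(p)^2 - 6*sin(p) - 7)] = 2*(3 - sin(p))*cos(p)/((sin(p) - 7)^2*(sin(p) + 1)^2)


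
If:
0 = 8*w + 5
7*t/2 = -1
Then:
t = -2/7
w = -5/8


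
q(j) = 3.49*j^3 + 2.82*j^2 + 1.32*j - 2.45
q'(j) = 10.47*j^2 + 5.64*j + 1.32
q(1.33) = 12.50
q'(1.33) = 27.34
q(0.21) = -2.02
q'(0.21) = 2.97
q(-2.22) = -29.67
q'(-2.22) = 40.40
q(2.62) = 83.13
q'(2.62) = 87.97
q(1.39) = 14.21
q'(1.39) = 29.39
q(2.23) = 53.22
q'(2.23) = 65.96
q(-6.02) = -669.60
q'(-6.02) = 346.80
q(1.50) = 17.65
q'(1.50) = 33.34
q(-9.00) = -2330.12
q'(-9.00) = 798.63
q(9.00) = 2782.06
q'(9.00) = 900.15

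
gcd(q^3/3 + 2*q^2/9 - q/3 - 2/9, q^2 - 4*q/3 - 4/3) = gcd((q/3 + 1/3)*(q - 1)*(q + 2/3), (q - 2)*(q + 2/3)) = q + 2/3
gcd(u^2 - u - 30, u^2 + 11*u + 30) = u + 5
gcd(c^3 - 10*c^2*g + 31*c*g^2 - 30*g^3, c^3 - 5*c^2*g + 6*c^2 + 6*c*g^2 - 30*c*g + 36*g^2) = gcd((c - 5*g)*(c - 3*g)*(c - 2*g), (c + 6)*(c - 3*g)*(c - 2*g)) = c^2 - 5*c*g + 6*g^2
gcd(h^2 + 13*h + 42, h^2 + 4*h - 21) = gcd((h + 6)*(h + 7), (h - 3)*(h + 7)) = h + 7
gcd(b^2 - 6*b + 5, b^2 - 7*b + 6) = b - 1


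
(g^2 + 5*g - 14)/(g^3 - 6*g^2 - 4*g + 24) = (g + 7)/(g^2 - 4*g - 12)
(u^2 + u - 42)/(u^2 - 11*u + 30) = (u + 7)/(u - 5)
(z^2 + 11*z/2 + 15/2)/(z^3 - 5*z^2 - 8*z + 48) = (z + 5/2)/(z^2 - 8*z + 16)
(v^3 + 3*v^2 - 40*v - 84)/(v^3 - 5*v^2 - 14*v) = (v^2 + v - 42)/(v*(v - 7))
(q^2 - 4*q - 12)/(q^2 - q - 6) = (q - 6)/(q - 3)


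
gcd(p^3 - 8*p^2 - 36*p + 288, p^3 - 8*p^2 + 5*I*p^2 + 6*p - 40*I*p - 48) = p - 8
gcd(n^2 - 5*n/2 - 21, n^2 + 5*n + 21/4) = n + 7/2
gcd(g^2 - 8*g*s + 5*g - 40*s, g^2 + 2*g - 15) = g + 5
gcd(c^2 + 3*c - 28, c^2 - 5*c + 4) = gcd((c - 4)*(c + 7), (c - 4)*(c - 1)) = c - 4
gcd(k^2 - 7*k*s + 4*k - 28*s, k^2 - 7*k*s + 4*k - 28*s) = -k^2 + 7*k*s - 4*k + 28*s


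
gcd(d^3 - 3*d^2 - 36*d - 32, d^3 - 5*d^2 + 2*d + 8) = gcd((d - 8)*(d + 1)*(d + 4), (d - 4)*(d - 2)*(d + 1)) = d + 1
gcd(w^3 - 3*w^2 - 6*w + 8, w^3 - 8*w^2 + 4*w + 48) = w^2 - 2*w - 8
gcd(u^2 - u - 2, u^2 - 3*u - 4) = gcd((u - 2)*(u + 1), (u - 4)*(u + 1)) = u + 1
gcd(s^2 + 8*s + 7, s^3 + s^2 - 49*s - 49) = s^2 + 8*s + 7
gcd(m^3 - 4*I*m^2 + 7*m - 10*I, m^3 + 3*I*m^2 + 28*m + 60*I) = m^2 - 3*I*m + 10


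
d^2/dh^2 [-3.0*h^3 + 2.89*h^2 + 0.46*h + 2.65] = 5.78 - 18.0*h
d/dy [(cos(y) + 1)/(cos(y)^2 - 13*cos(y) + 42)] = (cos(y)^2 + 2*cos(y) - 55)*sin(y)/(cos(y)^2 - 13*cos(y) + 42)^2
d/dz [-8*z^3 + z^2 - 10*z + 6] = -24*z^2 + 2*z - 10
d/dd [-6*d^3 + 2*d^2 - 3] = 2*d*(2 - 9*d)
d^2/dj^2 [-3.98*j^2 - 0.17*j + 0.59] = -7.96000000000000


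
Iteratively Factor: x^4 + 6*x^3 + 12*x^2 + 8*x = (x + 2)*(x^3 + 4*x^2 + 4*x) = x*(x + 2)*(x^2 + 4*x + 4) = x*(x + 2)^2*(x + 2)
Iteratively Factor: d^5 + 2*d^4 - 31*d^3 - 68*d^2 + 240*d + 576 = (d - 4)*(d^4 + 6*d^3 - 7*d^2 - 96*d - 144) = (d - 4)*(d + 3)*(d^3 + 3*d^2 - 16*d - 48) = (d - 4)*(d + 3)^2*(d^2 - 16) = (d - 4)*(d + 3)^2*(d + 4)*(d - 4)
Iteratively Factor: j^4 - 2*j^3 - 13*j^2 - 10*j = (j + 2)*(j^3 - 4*j^2 - 5*j) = (j + 1)*(j + 2)*(j^2 - 5*j) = j*(j + 1)*(j + 2)*(j - 5)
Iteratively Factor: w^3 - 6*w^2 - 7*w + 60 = (w - 4)*(w^2 - 2*w - 15) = (w - 4)*(w + 3)*(w - 5)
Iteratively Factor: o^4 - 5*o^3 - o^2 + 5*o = (o - 1)*(o^3 - 4*o^2 - 5*o) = (o - 5)*(o - 1)*(o^2 + o) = (o - 5)*(o - 1)*(o + 1)*(o)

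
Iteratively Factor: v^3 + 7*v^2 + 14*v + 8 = (v + 2)*(v^2 + 5*v + 4) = (v + 2)*(v + 4)*(v + 1)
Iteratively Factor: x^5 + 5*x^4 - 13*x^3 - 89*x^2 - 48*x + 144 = (x - 4)*(x^4 + 9*x^3 + 23*x^2 + 3*x - 36) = (x - 4)*(x - 1)*(x^3 + 10*x^2 + 33*x + 36) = (x - 4)*(x - 1)*(x + 3)*(x^2 + 7*x + 12) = (x - 4)*(x - 1)*(x + 3)^2*(x + 4)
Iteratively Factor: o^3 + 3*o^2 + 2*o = (o)*(o^2 + 3*o + 2) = o*(o + 2)*(o + 1)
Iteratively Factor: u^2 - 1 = (u + 1)*(u - 1)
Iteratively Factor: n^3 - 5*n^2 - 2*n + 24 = (n + 2)*(n^2 - 7*n + 12) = (n - 4)*(n + 2)*(n - 3)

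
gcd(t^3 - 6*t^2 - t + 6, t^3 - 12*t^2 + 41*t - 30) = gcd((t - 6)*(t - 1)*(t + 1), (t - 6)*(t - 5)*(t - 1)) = t^2 - 7*t + 6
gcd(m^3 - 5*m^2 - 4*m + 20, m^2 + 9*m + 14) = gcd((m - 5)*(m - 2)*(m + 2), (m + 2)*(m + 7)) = m + 2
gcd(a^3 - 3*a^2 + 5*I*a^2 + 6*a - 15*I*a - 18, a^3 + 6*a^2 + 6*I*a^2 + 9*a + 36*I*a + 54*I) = a + 6*I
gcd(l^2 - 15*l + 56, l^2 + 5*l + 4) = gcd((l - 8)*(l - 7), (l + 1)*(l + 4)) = 1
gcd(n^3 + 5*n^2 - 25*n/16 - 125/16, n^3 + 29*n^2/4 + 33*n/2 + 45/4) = n + 5/4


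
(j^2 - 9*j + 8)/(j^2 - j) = (j - 8)/j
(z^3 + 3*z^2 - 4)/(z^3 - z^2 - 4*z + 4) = (z + 2)/(z - 2)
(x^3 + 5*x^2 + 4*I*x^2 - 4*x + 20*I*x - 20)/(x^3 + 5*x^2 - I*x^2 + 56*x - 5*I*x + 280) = (x^2 + 4*I*x - 4)/(x^2 - I*x + 56)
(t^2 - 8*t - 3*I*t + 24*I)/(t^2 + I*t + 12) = (t - 8)/(t + 4*I)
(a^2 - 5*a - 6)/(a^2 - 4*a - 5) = (a - 6)/(a - 5)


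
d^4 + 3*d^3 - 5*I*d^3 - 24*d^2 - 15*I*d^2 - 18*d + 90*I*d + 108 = (d - 3)*(d + 6)*(d - 3*I)*(d - 2*I)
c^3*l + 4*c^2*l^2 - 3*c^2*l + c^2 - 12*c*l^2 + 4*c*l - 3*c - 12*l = (c - 3)*(c + 4*l)*(c*l + 1)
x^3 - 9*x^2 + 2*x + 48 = (x - 8)*(x - 3)*(x + 2)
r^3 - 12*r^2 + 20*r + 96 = (r - 8)*(r - 6)*(r + 2)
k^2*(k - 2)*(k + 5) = k^4 + 3*k^3 - 10*k^2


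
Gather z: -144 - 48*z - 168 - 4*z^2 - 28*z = -4*z^2 - 76*z - 312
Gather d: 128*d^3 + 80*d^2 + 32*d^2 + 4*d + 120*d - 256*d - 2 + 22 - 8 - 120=128*d^3 + 112*d^2 - 132*d - 108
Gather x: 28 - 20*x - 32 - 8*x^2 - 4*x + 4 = -8*x^2 - 24*x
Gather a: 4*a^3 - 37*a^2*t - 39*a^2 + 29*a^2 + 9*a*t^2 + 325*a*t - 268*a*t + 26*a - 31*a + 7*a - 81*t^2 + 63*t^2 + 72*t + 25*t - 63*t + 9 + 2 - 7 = 4*a^3 + a^2*(-37*t - 10) + a*(9*t^2 + 57*t + 2) - 18*t^2 + 34*t + 4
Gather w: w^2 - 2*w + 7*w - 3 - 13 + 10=w^2 + 5*w - 6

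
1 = 1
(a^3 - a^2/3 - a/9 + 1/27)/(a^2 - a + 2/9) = (9*a^2 - 1)/(3*(3*a - 2))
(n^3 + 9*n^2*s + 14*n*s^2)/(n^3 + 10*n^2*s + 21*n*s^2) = (n + 2*s)/(n + 3*s)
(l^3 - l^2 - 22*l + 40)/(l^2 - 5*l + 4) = (l^2 + 3*l - 10)/(l - 1)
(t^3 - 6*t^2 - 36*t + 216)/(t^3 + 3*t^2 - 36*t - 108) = (t - 6)/(t + 3)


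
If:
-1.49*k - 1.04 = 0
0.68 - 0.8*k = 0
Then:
No Solution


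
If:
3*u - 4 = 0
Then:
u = 4/3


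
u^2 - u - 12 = (u - 4)*(u + 3)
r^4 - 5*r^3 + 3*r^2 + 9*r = r*(r - 3)^2*(r + 1)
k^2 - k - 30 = (k - 6)*(k + 5)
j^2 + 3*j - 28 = (j - 4)*(j + 7)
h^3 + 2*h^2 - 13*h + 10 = (h - 2)*(h - 1)*(h + 5)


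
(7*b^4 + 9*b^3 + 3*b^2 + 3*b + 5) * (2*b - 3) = 14*b^5 - 3*b^4 - 21*b^3 - 3*b^2 + b - 15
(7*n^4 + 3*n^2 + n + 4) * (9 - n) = -7*n^5 + 63*n^4 - 3*n^3 + 26*n^2 + 5*n + 36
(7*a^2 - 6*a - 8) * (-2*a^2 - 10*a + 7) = -14*a^4 - 58*a^3 + 125*a^2 + 38*a - 56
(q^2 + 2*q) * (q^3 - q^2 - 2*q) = q^5 + q^4 - 4*q^3 - 4*q^2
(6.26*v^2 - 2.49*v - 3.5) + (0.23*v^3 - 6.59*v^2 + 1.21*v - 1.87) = 0.23*v^3 - 0.33*v^2 - 1.28*v - 5.37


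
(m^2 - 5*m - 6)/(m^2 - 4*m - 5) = (m - 6)/(m - 5)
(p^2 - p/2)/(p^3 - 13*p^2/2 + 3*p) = 1/(p - 6)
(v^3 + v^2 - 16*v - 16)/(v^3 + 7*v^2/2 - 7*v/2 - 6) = 2*(v - 4)/(2*v - 3)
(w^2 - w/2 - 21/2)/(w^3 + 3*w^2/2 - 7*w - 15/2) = (2*w - 7)/(2*w^2 - 3*w - 5)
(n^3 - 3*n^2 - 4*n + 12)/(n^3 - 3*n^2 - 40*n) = (-n^3 + 3*n^2 + 4*n - 12)/(n*(-n^2 + 3*n + 40))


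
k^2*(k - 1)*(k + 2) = k^4 + k^3 - 2*k^2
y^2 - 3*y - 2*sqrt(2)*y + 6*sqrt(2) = (y - 3)*(y - 2*sqrt(2))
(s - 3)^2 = s^2 - 6*s + 9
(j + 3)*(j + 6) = j^2 + 9*j + 18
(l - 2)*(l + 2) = l^2 - 4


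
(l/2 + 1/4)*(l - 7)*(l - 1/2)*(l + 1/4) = l^4/2 - 27*l^3/8 - l^2 + 27*l/32 + 7/32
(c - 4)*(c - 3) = c^2 - 7*c + 12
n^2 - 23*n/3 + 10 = (n - 6)*(n - 5/3)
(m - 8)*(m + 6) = m^2 - 2*m - 48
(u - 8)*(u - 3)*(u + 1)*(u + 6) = u^4 - 4*u^3 - 47*u^2 + 102*u + 144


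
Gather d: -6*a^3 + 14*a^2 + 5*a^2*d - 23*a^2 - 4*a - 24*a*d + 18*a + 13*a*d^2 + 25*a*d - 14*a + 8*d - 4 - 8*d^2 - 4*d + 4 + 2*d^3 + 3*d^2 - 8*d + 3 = -6*a^3 - 9*a^2 + 2*d^3 + d^2*(13*a - 5) + d*(5*a^2 + a - 4) + 3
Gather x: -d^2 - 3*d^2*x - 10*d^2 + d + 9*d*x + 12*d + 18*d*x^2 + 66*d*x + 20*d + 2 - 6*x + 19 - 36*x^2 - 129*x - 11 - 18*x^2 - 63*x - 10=-11*d^2 + 33*d + x^2*(18*d - 54) + x*(-3*d^2 + 75*d - 198)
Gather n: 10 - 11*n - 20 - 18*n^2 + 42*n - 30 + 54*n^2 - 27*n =36*n^2 + 4*n - 40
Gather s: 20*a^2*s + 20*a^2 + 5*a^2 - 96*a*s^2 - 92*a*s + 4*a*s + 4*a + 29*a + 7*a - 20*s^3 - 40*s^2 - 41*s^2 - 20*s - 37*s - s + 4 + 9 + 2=25*a^2 + 40*a - 20*s^3 + s^2*(-96*a - 81) + s*(20*a^2 - 88*a - 58) + 15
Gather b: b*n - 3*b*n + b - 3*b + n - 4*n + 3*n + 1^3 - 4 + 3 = b*(-2*n - 2)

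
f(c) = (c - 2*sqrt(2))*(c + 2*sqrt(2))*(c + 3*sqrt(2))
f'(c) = (c - 2*sqrt(2))*(c + 2*sqrt(2)) + (c - 2*sqrt(2))*(c + 3*sqrt(2)) + (c + 2*sqrt(2))*(c + 3*sqrt(2))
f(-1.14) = -20.79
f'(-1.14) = -13.77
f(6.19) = 316.28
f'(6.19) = 159.47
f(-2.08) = -7.94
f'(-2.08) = -12.67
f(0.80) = -37.11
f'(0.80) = 0.71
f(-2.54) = -2.64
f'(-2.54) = -10.20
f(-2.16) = -6.94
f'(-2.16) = -12.33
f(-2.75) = -0.65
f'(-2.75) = -8.65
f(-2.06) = -8.20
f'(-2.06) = -12.75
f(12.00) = 2209.00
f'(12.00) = 525.82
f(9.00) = 966.71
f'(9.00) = 311.37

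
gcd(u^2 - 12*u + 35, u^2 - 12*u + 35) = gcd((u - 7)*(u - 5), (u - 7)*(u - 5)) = u^2 - 12*u + 35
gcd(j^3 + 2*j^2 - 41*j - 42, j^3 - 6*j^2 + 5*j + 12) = j + 1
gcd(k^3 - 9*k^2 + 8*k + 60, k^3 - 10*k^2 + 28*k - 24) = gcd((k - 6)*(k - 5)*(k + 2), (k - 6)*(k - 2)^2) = k - 6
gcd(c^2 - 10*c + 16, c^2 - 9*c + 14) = c - 2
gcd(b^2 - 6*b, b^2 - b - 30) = b - 6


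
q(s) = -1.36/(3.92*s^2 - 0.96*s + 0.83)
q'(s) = -1.36*(0.96 - 7.84*s)/(3.92*s^2 - 0.96*s + 0.83)^2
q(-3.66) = -0.02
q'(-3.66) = -0.01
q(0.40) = -1.27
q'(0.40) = 2.57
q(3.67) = -0.03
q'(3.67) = 0.02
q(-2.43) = -0.05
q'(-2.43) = -0.04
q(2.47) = -0.06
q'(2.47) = 0.05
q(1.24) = -0.24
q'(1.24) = 0.37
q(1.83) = -0.11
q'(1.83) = 0.12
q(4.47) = -0.02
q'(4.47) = 0.01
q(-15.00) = -0.00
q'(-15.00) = -0.00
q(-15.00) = -0.00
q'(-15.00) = -0.00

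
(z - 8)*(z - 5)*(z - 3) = z^3 - 16*z^2 + 79*z - 120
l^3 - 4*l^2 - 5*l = l*(l - 5)*(l + 1)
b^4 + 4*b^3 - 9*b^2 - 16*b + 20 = (b - 2)*(b - 1)*(b + 2)*(b + 5)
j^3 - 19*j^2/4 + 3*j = j*(j - 4)*(j - 3/4)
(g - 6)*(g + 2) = g^2 - 4*g - 12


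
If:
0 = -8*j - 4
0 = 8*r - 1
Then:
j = -1/2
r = 1/8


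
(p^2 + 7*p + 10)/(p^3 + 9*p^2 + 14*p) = (p + 5)/(p*(p + 7))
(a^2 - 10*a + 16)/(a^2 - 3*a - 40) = (a - 2)/(a + 5)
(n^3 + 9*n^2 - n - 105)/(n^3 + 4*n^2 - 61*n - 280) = (n - 3)/(n - 8)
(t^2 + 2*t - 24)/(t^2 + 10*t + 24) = (t - 4)/(t + 4)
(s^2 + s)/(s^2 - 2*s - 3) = s/(s - 3)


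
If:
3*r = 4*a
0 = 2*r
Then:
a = 0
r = 0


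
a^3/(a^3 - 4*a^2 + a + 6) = a^3/(a^3 - 4*a^2 + a + 6)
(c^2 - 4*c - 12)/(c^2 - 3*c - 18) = (c + 2)/(c + 3)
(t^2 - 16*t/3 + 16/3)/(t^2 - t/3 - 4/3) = (t - 4)/(t + 1)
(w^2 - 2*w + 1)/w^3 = (w^2 - 2*w + 1)/w^3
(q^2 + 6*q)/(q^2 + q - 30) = q/(q - 5)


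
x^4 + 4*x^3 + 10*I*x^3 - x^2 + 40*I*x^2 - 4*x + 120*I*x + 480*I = (x + 4)*(x - 3*I)*(x + 5*I)*(x + 8*I)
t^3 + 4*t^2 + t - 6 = (t - 1)*(t + 2)*(t + 3)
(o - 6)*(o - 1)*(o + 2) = o^3 - 5*o^2 - 8*o + 12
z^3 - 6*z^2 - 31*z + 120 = (z - 8)*(z - 3)*(z + 5)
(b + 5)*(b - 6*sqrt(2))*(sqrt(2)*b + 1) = sqrt(2)*b^3 - 11*b^2 + 5*sqrt(2)*b^2 - 55*b - 6*sqrt(2)*b - 30*sqrt(2)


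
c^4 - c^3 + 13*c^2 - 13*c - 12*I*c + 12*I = (c - 1)*(c - 3*I)*(c - I)*(c + 4*I)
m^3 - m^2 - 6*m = m*(m - 3)*(m + 2)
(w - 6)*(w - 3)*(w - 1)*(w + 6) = w^4 - 4*w^3 - 33*w^2 + 144*w - 108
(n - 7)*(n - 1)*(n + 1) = n^3 - 7*n^2 - n + 7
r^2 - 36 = (r - 6)*(r + 6)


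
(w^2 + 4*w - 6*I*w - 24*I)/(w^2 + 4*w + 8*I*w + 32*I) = (w - 6*I)/(w + 8*I)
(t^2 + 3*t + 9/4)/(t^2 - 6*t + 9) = (t^2 + 3*t + 9/4)/(t^2 - 6*t + 9)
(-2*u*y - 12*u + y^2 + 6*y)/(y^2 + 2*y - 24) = (-2*u + y)/(y - 4)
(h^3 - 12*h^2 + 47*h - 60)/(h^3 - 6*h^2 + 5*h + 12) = (h - 5)/(h + 1)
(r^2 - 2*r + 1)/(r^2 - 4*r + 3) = (r - 1)/(r - 3)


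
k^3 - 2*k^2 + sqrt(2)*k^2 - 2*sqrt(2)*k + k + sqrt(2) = (k - 1)^2*(k + sqrt(2))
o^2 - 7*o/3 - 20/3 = (o - 4)*(o + 5/3)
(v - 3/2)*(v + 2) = v^2 + v/2 - 3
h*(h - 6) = h^2 - 6*h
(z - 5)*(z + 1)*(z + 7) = z^3 + 3*z^2 - 33*z - 35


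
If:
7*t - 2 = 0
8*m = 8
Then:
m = 1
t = 2/7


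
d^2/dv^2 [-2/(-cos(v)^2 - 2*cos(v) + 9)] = (-8*sin(v)^4 + 84*sin(v)^2 - 21*cos(v) - 3*cos(3*v) - 24)/(-sin(v)^2 + 2*cos(v) - 8)^3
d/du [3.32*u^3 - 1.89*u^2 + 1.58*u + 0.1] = 9.96*u^2 - 3.78*u + 1.58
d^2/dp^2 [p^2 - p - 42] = 2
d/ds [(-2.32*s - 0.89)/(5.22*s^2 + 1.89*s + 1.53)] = (12.1104*s^2 + 9.2916*s - 1.8675)/(27.2484*s^4 + 19.7316*s^3 + 19.5453*s^2 + 5.7834*s + 2.3409)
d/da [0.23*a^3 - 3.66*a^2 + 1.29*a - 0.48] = 0.69*a^2 - 7.32*a + 1.29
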